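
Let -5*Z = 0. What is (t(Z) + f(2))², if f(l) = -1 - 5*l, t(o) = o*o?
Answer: 121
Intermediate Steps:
Z = 0 (Z = -⅕*0 = 0)
t(o) = o²
(t(Z) + f(2))² = (0² + (-1 - 5*2))² = (0 + (-1 - 10))² = (0 - 11)² = (-11)² = 121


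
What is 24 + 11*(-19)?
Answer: -185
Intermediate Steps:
24 + 11*(-19) = 24 - 209 = -185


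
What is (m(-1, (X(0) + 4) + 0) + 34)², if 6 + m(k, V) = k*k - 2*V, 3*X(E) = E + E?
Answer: 441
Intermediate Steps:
X(E) = 2*E/3 (X(E) = (E + E)/3 = (2*E)/3 = 2*E/3)
m(k, V) = -6 + k² - 2*V (m(k, V) = -6 + (k*k - 2*V) = -6 + (k² - 2*V) = -6 + k² - 2*V)
(m(-1, (X(0) + 4) + 0) + 34)² = ((-6 + (-1)² - 2*(((⅔)*0 + 4) + 0)) + 34)² = ((-6 + 1 - 2*((0 + 4) + 0)) + 34)² = ((-6 + 1 - 2*(4 + 0)) + 34)² = ((-6 + 1 - 2*4) + 34)² = ((-6 + 1 - 8) + 34)² = (-13 + 34)² = 21² = 441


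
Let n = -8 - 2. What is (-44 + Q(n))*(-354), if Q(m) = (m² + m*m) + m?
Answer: -51684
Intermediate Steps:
n = -10
Q(m) = m + 2*m² (Q(m) = (m² + m²) + m = 2*m² + m = m + 2*m²)
(-44 + Q(n))*(-354) = (-44 - 10*(1 + 2*(-10)))*(-354) = (-44 - 10*(1 - 20))*(-354) = (-44 - 10*(-19))*(-354) = (-44 + 190)*(-354) = 146*(-354) = -51684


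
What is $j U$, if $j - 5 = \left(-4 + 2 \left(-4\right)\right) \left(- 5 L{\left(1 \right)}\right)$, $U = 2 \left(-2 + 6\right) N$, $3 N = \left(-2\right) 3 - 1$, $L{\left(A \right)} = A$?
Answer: $- \frac{3640}{3} \approx -1213.3$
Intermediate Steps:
$N = - \frac{7}{3}$ ($N = \frac{\left(-2\right) 3 - 1}{3} = \frac{-6 - 1}{3} = \frac{1}{3} \left(-7\right) = - \frac{7}{3} \approx -2.3333$)
$U = - \frac{56}{3}$ ($U = 2 \left(-2 + 6\right) \left(- \frac{7}{3}\right) = 2 \cdot 4 \left(- \frac{7}{3}\right) = 2 \left(- \frac{28}{3}\right) = - \frac{56}{3} \approx -18.667$)
$j = 65$ ($j = 5 + \left(-4 + 2 \left(-4\right)\right) \left(\left(-5\right) 1\right) = 5 + \left(-4 - 8\right) \left(-5\right) = 5 - -60 = 5 + 60 = 65$)
$j U = 65 \left(- \frac{56}{3}\right) = - \frac{3640}{3}$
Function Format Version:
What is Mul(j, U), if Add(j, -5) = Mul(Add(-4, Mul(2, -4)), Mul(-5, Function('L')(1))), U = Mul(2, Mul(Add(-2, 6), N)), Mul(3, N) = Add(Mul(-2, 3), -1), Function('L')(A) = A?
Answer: Rational(-3640, 3) ≈ -1213.3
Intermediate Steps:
N = Rational(-7, 3) (N = Mul(Rational(1, 3), Add(Mul(-2, 3), -1)) = Mul(Rational(1, 3), Add(-6, -1)) = Mul(Rational(1, 3), -7) = Rational(-7, 3) ≈ -2.3333)
U = Rational(-56, 3) (U = Mul(2, Mul(Add(-2, 6), Rational(-7, 3))) = Mul(2, Mul(4, Rational(-7, 3))) = Mul(2, Rational(-28, 3)) = Rational(-56, 3) ≈ -18.667)
j = 65 (j = Add(5, Mul(Add(-4, Mul(2, -4)), Mul(-5, 1))) = Add(5, Mul(Add(-4, -8), -5)) = Add(5, Mul(-12, -5)) = Add(5, 60) = 65)
Mul(j, U) = Mul(65, Rational(-56, 3)) = Rational(-3640, 3)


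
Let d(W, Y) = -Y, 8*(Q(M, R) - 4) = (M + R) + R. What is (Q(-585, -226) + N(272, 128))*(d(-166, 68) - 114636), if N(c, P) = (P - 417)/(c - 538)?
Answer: 1899914042/133 ≈ 1.4285e+7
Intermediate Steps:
Q(M, R) = 4 + R/4 + M/8 (Q(M, R) = 4 + ((M + R) + R)/8 = 4 + (M + 2*R)/8 = 4 + (R/4 + M/8) = 4 + R/4 + M/8)
N(c, P) = (-417 + P)/(-538 + c)
(Q(-585, -226) + N(272, 128))*(d(-166, 68) - 114636) = ((4 + (¼)*(-226) + (⅛)*(-585)) + (-417 + 128)/(-538 + 272))*(-1*68 - 114636) = ((4 - 113/2 - 585/8) - 289/(-266))*(-68 - 114636) = (-1005/8 - 1/266*(-289))*(-114704) = (-1005/8 + 289/266)*(-114704) = -132509/1064*(-114704) = 1899914042/133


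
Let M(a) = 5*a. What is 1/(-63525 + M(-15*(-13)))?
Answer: -1/62550 ≈ -1.5987e-5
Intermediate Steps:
1/(-63525 + M(-15*(-13))) = 1/(-63525 + 5*(-15*(-13))) = 1/(-63525 + 5*195) = 1/(-63525 + 975) = 1/(-62550) = -1/62550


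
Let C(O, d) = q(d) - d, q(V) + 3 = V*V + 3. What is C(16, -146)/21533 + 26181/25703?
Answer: 1115393259/553462699 ≈ 2.0153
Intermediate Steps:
q(V) = V² (q(V) = -3 + (V*V + 3) = -3 + (V² + 3) = -3 + (3 + V²) = V²)
C(O, d) = d² - d
C(16, -146)/21533 + 26181/25703 = -146*(-1 - 146)/21533 + 26181/25703 = -146*(-147)*(1/21533) + 26181*(1/25703) = 21462*(1/21533) + 26181/25703 = 21462/21533 + 26181/25703 = 1115393259/553462699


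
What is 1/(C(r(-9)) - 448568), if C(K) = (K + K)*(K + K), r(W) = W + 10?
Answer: -1/448564 ≈ -2.2293e-6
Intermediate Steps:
r(W) = 10 + W
C(K) = 4*K**2 (C(K) = (2*K)*(2*K) = 4*K**2)
1/(C(r(-9)) - 448568) = 1/(4*(10 - 9)**2 - 448568) = 1/(4*1**2 - 448568) = 1/(4*1 - 448568) = 1/(4 - 448568) = 1/(-448564) = -1/448564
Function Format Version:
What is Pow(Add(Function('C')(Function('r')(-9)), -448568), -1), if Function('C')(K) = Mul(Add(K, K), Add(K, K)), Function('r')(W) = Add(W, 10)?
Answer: Rational(-1, 448564) ≈ -2.2293e-6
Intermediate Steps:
Function('r')(W) = Add(10, W)
Function('C')(K) = Mul(4, Pow(K, 2)) (Function('C')(K) = Mul(Mul(2, K), Mul(2, K)) = Mul(4, Pow(K, 2)))
Pow(Add(Function('C')(Function('r')(-9)), -448568), -1) = Pow(Add(Mul(4, Pow(Add(10, -9), 2)), -448568), -1) = Pow(Add(Mul(4, Pow(1, 2)), -448568), -1) = Pow(Add(Mul(4, 1), -448568), -1) = Pow(Add(4, -448568), -1) = Pow(-448564, -1) = Rational(-1, 448564)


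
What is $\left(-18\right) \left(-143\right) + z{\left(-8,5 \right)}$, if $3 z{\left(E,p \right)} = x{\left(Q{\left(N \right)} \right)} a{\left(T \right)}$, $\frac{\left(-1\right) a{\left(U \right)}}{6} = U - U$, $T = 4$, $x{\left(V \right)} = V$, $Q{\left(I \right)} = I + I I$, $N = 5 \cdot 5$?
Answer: $2574$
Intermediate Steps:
$N = 25$
$Q{\left(I \right)} = I + I^{2}$
$a{\left(U \right)} = 0$ ($a{\left(U \right)} = - 6 \left(U - U\right) = \left(-6\right) 0 = 0$)
$z{\left(E,p \right)} = 0$ ($z{\left(E,p \right)} = \frac{25 \left(1 + 25\right) 0}{3} = \frac{25 \cdot 26 \cdot 0}{3} = \frac{650 \cdot 0}{3} = \frac{1}{3} \cdot 0 = 0$)
$\left(-18\right) \left(-143\right) + z{\left(-8,5 \right)} = \left(-18\right) \left(-143\right) + 0 = 2574 + 0 = 2574$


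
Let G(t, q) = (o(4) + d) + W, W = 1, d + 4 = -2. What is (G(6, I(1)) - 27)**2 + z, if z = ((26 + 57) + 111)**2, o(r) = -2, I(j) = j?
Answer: 38792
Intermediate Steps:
d = -6 (d = -4 - 2 = -6)
G(t, q) = -7 (G(t, q) = (-2 - 6) + 1 = -8 + 1 = -7)
z = 37636 (z = (83 + 111)**2 = 194**2 = 37636)
(G(6, I(1)) - 27)**2 + z = (-7 - 27)**2 + 37636 = (-34)**2 + 37636 = 1156 + 37636 = 38792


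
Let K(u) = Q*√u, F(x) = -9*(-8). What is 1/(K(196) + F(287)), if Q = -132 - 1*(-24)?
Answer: -1/1440 ≈ -0.00069444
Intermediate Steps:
F(x) = 72
Q = -108 (Q = -132 + 24 = -108)
K(u) = -108*√u
1/(K(196) + F(287)) = 1/(-108*√196 + 72) = 1/(-108*14 + 72) = 1/(-1512 + 72) = 1/(-1440) = -1/1440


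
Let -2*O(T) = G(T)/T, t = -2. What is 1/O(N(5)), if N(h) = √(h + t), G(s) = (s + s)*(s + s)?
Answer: -√3/6 ≈ -0.28868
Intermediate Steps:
G(s) = 4*s² (G(s) = (2*s)*(2*s) = 4*s²)
N(h) = √(-2 + h) (N(h) = √(h - 2) = √(-2 + h))
O(T) = -2*T (O(T) = -4*T²/(2*T) = -2*T)
1/O(N(5)) = 1/(-2*√(-2 + 5)) = 1/(-2*√3) = -√3/6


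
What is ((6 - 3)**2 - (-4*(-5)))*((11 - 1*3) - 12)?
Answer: 44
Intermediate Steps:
((6 - 3)**2 - (-4*(-5)))*((11 - 1*3) - 12) = (3**2 - 20)*((11 - 3) - 12) = (9 - 1*20)*(8 - 12) = (9 - 20)*(-4) = -11*(-4) = 44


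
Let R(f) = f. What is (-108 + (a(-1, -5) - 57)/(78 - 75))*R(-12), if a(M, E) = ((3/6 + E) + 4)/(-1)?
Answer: 1522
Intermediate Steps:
a(M, E) = -9/2 - E (a(M, E) = ((3*(1/6) + E) + 4)*(-1) = ((1/2 + E) + 4)*(-1) = (9/2 + E)*(-1) = -9/2 - E)
(-108 + (a(-1, -5) - 57)/(78 - 75))*R(-12) = (-108 + ((-9/2 - 1*(-5)) - 57)/(78 - 75))*(-12) = (-108 + ((-9/2 + 5) - 57)/3)*(-12) = (-108 + (1/2 - 57)*(1/3))*(-12) = (-108 - 113/2*1/3)*(-12) = (-108 - 113/6)*(-12) = -761/6*(-12) = 1522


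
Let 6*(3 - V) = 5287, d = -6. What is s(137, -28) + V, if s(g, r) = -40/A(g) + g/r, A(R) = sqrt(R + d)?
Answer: -74177/84 - 40*sqrt(131)/131 ≈ -886.55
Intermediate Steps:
A(R) = sqrt(-6 + R) (A(R) = sqrt(R - 6) = sqrt(-6 + R))
s(g, r) = -40/sqrt(-6 + g) + g/r
V = -5269/6 (V = 3 - 1/6*5287 = 3 - 5287/6 = -5269/6 ≈ -878.17)
s(137, -28) + V = (-40/sqrt(-6 + 137) + 137/(-28)) - 5269/6 = (-40*sqrt(131)/131 + 137*(-1/28)) - 5269/6 = (-40*sqrt(131)/131 - 137/28) - 5269/6 = (-137/28 - 40*sqrt(131)/131) - 5269/6 = -74177/84 - 40*sqrt(131)/131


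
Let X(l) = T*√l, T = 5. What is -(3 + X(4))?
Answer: -13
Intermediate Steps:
X(l) = 5*√l
-(3 + X(4)) = -(3 + 5*√4) = -(3 + 5*2) = -(3 + 10) = -1*13 = -13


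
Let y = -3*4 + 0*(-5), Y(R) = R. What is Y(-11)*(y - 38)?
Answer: 550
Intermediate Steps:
y = -12 (y = -12 + 0 = -12)
Y(-11)*(y - 38) = -11*(-12 - 38) = -11*(-50) = 550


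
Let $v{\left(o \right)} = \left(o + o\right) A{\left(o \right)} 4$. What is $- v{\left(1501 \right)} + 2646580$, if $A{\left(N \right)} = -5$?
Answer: $2706620$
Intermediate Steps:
$v{\left(o \right)} = - 40 o$ ($v{\left(o \right)} = \left(o + o\right) \left(-5\right) 4 = 2 o \left(-5\right) 4 = - 10 o 4 = - 40 o$)
$- v{\left(1501 \right)} + 2646580 = - \left(-40\right) 1501 + 2646580 = \left(-1\right) \left(-60040\right) + 2646580 = 60040 + 2646580 = 2706620$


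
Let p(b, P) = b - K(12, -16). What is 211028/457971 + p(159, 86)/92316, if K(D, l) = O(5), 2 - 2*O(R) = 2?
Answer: 6518026079/14092683612 ≈ 0.46251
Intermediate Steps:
O(R) = 0 (O(R) = 1 - ½*2 = 1 - 1 = 0)
K(D, l) = 0
p(b, P) = b (p(b, P) = b - 1*0 = b + 0 = b)
211028/457971 + p(159, 86)/92316 = 211028/457971 + 159/92316 = 211028*(1/457971) + 159*(1/92316) = 211028/457971 + 53/30772 = 6518026079/14092683612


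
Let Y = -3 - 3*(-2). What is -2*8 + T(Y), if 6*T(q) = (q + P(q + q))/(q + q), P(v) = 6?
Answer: -63/4 ≈ -15.750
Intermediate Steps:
Y = 3 (Y = -3 + 6 = 3)
T(q) = (6 + q)/(12*q) (T(q) = ((q + 6)/(q + q))/6 = ((6 + q)/((2*q)))/6 = ((6 + q)*(1/(2*q)))/6 = ((6 + q)/(2*q))/6 = (6 + q)/(12*q))
-2*8 + T(Y) = -2*8 + (1/12)*(6 + 3)/3 = -16 + (1/12)*(⅓)*9 = -16 + ¼ = -63/4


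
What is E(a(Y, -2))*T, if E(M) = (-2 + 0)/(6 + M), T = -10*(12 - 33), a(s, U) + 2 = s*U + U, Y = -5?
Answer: -35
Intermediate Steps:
a(s, U) = -2 + U + U*s (a(s, U) = -2 + (s*U + U) = -2 + (U*s + U) = -2 + (U + U*s) = -2 + U + U*s)
T = 210 (T = -10*(-21) = 210)
E(M) = -2/(6 + M)
E(a(Y, -2))*T = -2/(6 + (-2 - 2 - 2*(-5)))*210 = -2/(6 + (-2 - 2 + 10))*210 = -2/(6 + 6)*210 = -2/12*210 = -2*1/12*210 = -⅙*210 = -35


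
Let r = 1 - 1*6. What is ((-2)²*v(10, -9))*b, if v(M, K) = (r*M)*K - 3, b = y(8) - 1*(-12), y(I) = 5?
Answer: 30396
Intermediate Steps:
r = -5 (r = 1 - 6 = -5)
b = 17 (b = 5 - 1*(-12) = 5 + 12 = 17)
v(M, K) = -3 - 5*K*M (v(M, K) = (-5*M)*K - 3 = -5*K*M - 3 = -3 - 5*K*M)
((-2)²*v(10, -9))*b = ((-2)²*(-3 - 5*(-9)*10))*17 = (4*(-3 + 450))*17 = (4*447)*17 = 1788*17 = 30396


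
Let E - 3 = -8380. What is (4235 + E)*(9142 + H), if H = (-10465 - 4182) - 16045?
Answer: 89260100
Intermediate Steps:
E = -8377 (E = 3 - 8380 = -8377)
H = -30692 (H = -14647 - 16045 = -30692)
(4235 + E)*(9142 + H) = (4235 - 8377)*(9142 - 30692) = -4142*(-21550) = 89260100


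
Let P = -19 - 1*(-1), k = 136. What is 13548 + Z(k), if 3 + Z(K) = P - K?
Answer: 13391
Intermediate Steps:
P = -18 (P = -19 + 1 = -18)
Z(K) = -21 - K (Z(K) = -3 + (-18 - K) = -21 - K)
13548 + Z(k) = 13548 + (-21 - 1*136) = 13548 + (-21 - 136) = 13548 - 157 = 13391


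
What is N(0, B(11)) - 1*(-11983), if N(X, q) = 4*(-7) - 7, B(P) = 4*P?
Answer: 11948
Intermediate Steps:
N(X, q) = -35 (N(X, q) = -28 - 7 = -35)
N(0, B(11)) - 1*(-11983) = -35 - 1*(-11983) = -35 + 11983 = 11948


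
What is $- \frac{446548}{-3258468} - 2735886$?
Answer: $- \frac{2228699134025}{814617} \approx -2.7359 \cdot 10^{6}$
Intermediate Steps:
$- \frac{446548}{-3258468} - 2735886 = \left(-446548\right) \left(- \frac{1}{3258468}\right) - 2735886 = \frac{111637}{814617} - 2735886 = - \frac{2228699134025}{814617}$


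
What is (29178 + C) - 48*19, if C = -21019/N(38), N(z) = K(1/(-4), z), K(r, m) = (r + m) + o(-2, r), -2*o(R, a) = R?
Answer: 4297154/155 ≈ 27724.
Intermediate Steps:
o(R, a) = -R/2
K(r, m) = 1 + m + r (K(r, m) = (r + m) - 1/2*(-2) = (m + r) + 1 = 1 + m + r)
N(z) = 3/4 + z (N(z) = 1 + z + 1/(-4) = 1 + z - 1/4 = 3/4 + z)
C = -84076/155 (C = -21019/(3/4 + 38) = -21019/155/4 = -21019*4/155 = -84076/155 ≈ -542.43)
(29178 + C) - 48*19 = (29178 - 84076/155) - 48*19 = 4438514/155 - 912 = 4297154/155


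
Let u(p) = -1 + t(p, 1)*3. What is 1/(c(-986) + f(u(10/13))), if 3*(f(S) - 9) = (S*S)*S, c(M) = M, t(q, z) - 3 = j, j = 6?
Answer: 3/14645 ≈ 0.00020485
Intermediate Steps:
t(q, z) = 9 (t(q, z) = 3 + 6 = 9)
u(p) = 26 (u(p) = -1 + 9*3 = -1 + 27 = 26)
f(S) = 9 + S**3/3 (f(S) = 9 + ((S*S)*S)/3 = 9 + (S**2*S)/3 = 9 + S**3/3)
1/(c(-986) + f(u(10/13))) = 1/(-986 + (9 + (1/3)*26**3)) = 1/(-986 + (9 + (1/3)*17576)) = 1/(-986 + (9 + 17576/3)) = 1/(-986 + 17603/3) = 1/(14645/3) = 3/14645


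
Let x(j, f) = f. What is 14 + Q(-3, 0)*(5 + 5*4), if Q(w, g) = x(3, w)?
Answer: -61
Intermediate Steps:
Q(w, g) = w
14 + Q(-3, 0)*(5 + 5*4) = 14 - 3*(5 + 5*4) = 14 - 3*(5 + 20) = 14 - 3*25 = 14 - 75 = -61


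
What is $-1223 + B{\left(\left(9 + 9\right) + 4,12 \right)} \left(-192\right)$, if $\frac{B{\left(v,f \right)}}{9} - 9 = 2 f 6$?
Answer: $-265607$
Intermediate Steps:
$B{\left(v,f \right)} = 81 + 108 f$ ($B{\left(v,f \right)} = 81 + 9 \cdot 2 f 6 = 81 + 9 \cdot 12 f = 81 + 108 f$)
$-1223 + B{\left(\left(9 + 9\right) + 4,12 \right)} \left(-192\right) = -1223 + \left(81 + 108 \cdot 12\right) \left(-192\right) = -1223 + \left(81 + 1296\right) \left(-192\right) = -1223 + 1377 \left(-192\right) = -1223 - 264384 = -265607$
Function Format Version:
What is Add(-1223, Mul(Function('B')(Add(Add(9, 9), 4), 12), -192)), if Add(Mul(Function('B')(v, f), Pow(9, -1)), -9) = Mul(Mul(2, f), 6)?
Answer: -265607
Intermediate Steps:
Function('B')(v, f) = Add(81, Mul(108, f)) (Function('B')(v, f) = Add(81, Mul(9, Mul(Mul(2, f), 6))) = Add(81, Mul(9, Mul(12, f))) = Add(81, Mul(108, f)))
Add(-1223, Mul(Function('B')(Add(Add(9, 9), 4), 12), -192)) = Add(-1223, Mul(Add(81, Mul(108, 12)), -192)) = Add(-1223, Mul(Add(81, 1296), -192)) = Add(-1223, Mul(1377, -192)) = Add(-1223, -264384) = -265607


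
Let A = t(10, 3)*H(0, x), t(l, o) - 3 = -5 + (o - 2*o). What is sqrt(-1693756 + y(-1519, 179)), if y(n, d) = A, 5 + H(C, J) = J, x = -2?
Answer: I*sqrt(1693721) ≈ 1301.4*I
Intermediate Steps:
H(C, J) = -5 + J
t(l, o) = -2 - o (t(l, o) = 3 + (-5 + (o - 2*o)) = 3 + (-5 - o) = -2 - o)
A = 35 (A = (-2 - 1*3)*(-5 - 2) = (-2 - 3)*(-7) = -5*(-7) = 35)
y(n, d) = 35
sqrt(-1693756 + y(-1519, 179)) = sqrt(-1693756 + 35) = sqrt(-1693721) = I*sqrt(1693721)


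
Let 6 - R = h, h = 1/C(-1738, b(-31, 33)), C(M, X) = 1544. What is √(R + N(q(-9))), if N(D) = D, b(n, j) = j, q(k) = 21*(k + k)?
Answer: I*√221706434/772 ≈ 19.287*I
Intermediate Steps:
q(k) = 42*k (q(k) = 21*(2*k) = 42*k)
h = 1/1544 ≈ 0.00064767
R = 9263/1544 (R = 6 - 1*1/1544 = 6 - 1/1544 = 9263/1544 ≈ 5.9994)
√(R + N(q(-9))) = √(9263/1544 + 42*(-9)) = √(9263/1544 - 378) = √(-574369/1544) = I*√221706434/772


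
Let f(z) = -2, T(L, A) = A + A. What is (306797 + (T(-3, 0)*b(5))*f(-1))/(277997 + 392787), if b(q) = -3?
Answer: 306797/670784 ≈ 0.45737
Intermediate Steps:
T(L, A) = 2*A
(306797 + (T(-3, 0)*b(5))*f(-1))/(277997 + 392787) = (306797 + ((2*0)*(-3))*(-2))/(277997 + 392787) = (306797 + (0*(-3))*(-2))/670784 = (306797 + 0*(-2))*(1/670784) = (306797 + 0)*(1/670784) = 306797*(1/670784) = 306797/670784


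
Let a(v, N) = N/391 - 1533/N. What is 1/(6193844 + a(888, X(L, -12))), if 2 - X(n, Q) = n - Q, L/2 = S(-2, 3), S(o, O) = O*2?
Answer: 8602/53280045007 ≈ 1.6145e-7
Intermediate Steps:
S(o, O) = 2*O
L = 12 (L = 2*(2*3) = 2*6 = 12)
X(n, Q) = 2 + Q - n (X(n, Q) = 2 - (n - Q) = 2 + (Q - n) = 2 + Q - n)
a(v, N) = -1533/N + N/391 (a(v, N) = N*(1/391) - 1533/N = N/391 - 1533/N = -1533/N + N/391)
1/(6193844 + a(888, X(L, -12))) = 1/(6193844 + (-1533/(2 - 12 - 1*12) + (2 - 12 - 1*12)/391)) = 1/(6193844 + (-1533/(2 - 12 - 12) + (2 - 12 - 12)/391)) = 1/(6193844 + (-1533/(-22) + (1/391)*(-22))) = 1/(6193844 + (-1533*(-1/22) - 22/391)) = 1/(6193844 + (1533/22 - 22/391)) = 1/(6193844 + 598919/8602) = 1/(53280045007/8602) = 8602/53280045007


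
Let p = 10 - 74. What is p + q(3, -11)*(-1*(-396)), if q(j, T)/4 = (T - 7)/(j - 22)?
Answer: 27296/19 ≈ 1436.6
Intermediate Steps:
q(j, T) = 4*(-7 + T)/(-22 + j) (q(j, T) = 4*((T - 7)/(j - 22)) = 4*((-7 + T)/(-22 + j)) = 4*(-7 + T)/(-22 + j))
p = -64
p + q(3, -11)*(-1*(-396)) = -64 + (4*(-7 - 11)/(-22 + 3))*(-1*(-396)) = -64 + (4*(-18)/(-19))*396 = -64 + (4*(-1/19)*(-18))*396 = -64 + (72/19)*396 = -64 + 28512/19 = 27296/19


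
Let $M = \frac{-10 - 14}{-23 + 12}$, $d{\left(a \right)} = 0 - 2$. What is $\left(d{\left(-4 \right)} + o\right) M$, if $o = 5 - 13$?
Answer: $- \frac{240}{11} \approx -21.818$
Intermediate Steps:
$o = -8$ ($o = 5 - 13 = -8$)
$d{\left(a \right)} = -2$
$M = \frac{24}{11}$ ($M = - \frac{24}{-11} = \left(-24\right) \left(- \frac{1}{11}\right) = \frac{24}{11} \approx 2.1818$)
$\left(d{\left(-4 \right)} + o\right) M = \left(-2 - 8\right) \frac{24}{11} = \left(-10\right) \frac{24}{11} = - \frac{240}{11}$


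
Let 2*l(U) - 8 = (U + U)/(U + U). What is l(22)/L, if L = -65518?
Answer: -9/131036 ≈ -6.8683e-5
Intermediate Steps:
l(U) = 9/2 (l(U) = 4 + ((U + U)/(U + U))/2 = 4 + ((2*U)/((2*U)))/2 = 4 + ((2*U)*(1/(2*U)))/2 = 4 + (½)*1 = 4 + ½ = 9/2)
l(22)/L = (9/2)/(-65518) = (9/2)*(-1/65518) = -9/131036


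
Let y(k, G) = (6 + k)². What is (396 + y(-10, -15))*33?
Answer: 13596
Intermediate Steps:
(396 + y(-10, -15))*33 = (396 + (6 - 10)²)*33 = (396 + (-4)²)*33 = (396 + 16)*33 = 412*33 = 13596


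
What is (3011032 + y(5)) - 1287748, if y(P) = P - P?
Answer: 1723284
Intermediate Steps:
y(P) = 0
(3011032 + y(5)) - 1287748 = (3011032 + 0) - 1287748 = 3011032 - 1287748 = 1723284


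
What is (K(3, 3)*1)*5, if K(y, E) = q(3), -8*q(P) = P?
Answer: -15/8 ≈ -1.8750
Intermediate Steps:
q(P) = -P/8
K(y, E) = -3/8 (K(y, E) = -1/8*3 = -3/8)
(K(3, 3)*1)*5 = -3/8*1*5 = -3/8*5 = -15/8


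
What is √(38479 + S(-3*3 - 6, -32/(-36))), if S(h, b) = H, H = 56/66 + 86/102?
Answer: 2*√3027670437/561 ≈ 196.17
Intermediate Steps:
H = 949/561 (H = 56*(1/66) + 86*(1/102) = 28/33 + 43/51 = 949/561 ≈ 1.6916)
S(h, b) = 949/561
√(38479 + S(-3*3 - 6, -32/(-36))) = √(38479 + 949/561) = √(21587668/561) = 2*√3027670437/561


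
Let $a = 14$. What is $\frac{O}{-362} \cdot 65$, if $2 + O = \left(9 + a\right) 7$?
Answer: $- \frac{10335}{362} \approx -28.55$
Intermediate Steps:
$O = 159$ ($O = -2 + \left(9 + 14\right) 7 = -2 + 23 \cdot 7 = -2 + 161 = 159$)
$\frac{O}{-362} \cdot 65 = \frac{159}{-362} \cdot 65 = 159 \left(- \frac{1}{362}\right) 65 = \left(- \frac{159}{362}\right) 65 = - \frac{10335}{362}$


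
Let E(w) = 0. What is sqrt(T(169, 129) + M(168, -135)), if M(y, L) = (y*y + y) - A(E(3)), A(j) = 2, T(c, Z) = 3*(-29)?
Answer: sqrt(28303) ≈ 168.23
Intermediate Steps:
T(c, Z) = -87
M(y, L) = -2 + y + y**2 (M(y, L) = (y*y + y) - 1*2 = (y**2 + y) - 2 = (y + y**2) - 2 = -2 + y + y**2)
sqrt(T(169, 129) + M(168, -135)) = sqrt(-87 + (-2 + 168 + 168**2)) = sqrt(-87 + (-2 + 168 + 28224)) = sqrt(-87 + 28390) = sqrt(28303)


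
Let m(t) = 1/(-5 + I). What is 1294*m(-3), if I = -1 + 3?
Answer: -1294/3 ≈ -431.33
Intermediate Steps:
I = 2
m(t) = -⅓ (m(t) = 1/(-5 + 2) = 1/(-3) = -⅓)
1294*m(-3) = 1294*(-⅓) = -1294/3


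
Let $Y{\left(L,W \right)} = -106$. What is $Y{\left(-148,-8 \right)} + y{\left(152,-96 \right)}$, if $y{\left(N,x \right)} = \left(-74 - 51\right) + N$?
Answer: $-79$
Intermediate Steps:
$y{\left(N,x \right)} = -125 + N$
$Y{\left(-148,-8 \right)} + y{\left(152,-96 \right)} = -106 + \left(-125 + 152\right) = -106 + 27 = -79$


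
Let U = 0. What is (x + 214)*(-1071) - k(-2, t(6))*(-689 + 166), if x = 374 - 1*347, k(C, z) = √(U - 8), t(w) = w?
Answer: -258111 + 1046*I*√2 ≈ -2.5811e+5 + 1479.3*I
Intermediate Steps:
k(C, z) = 2*I*√2 (k(C, z) = √(0 - 8) = √(-8) = 2*I*√2)
x = 27 (x = 374 - 347 = 27)
(x + 214)*(-1071) - k(-2, t(6))*(-689 + 166) = (27 + 214)*(-1071) - 2*I*√2*(-689 + 166) = 241*(-1071) - 2*I*√2*(-523) = -258111 - (-1046)*I*√2 = -258111 + 1046*I*√2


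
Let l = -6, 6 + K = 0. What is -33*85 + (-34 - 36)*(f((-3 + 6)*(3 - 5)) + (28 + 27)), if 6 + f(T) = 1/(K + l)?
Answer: -37375/6 ≈ -6229.2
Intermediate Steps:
K = -6 (K = -6 + 0 = -6)
f(T) = -73/12 (f(T) = -6 + 1/(-6 - 6) = -6 + 1/(-12) = -6 - 1/12 = -73/12)
-33*85 + (-34 - 36)*(f((-3 + 6)*(3 - 5)) + (28 + 27)) = -33*85 + (-34 - 36)*(-73/12 + (28 + 27)) = -2805 - 70*(-73/12 + 55) = -2805 - 70*587/12 = -2805 - 20545/6 = -37375/6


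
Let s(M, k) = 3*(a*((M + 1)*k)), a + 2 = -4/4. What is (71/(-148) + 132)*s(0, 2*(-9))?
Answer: 1576665/74 ≈ 21306.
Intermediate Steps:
a = -3 (a = -2 - 4/4 = -2 - 4*¼ = -2 - 1 = -3)
s(M, k) = -9*k*(1 + M) (s(M, k) = 3*(-3*(M + 1)*k) = 3*(-3*(1 + M)*k) = 3*(-3*k*(1 + M)) = -9*k*(1 + M))
(71/(-148) + 132)*s(0, 2*(-9)) = (71/(-148) + 132)*(-9*2*(-9)*(1 + 0)) = (71*(-1/148) + 132)*(-9*(-18)*1) = (-71/148 + 132)*162 = (19465/148)*162 = 1576665/74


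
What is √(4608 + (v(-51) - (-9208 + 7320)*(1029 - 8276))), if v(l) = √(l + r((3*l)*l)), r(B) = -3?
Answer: √(-13677728 + 3*I*√6) ≈ 0.e-3 + 3698.3*I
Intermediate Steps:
v(l) = √(-3 + l) (v(l) = √(l - 3) = √(-3 + l))
√(4608 + (v(-51) - (-9208 + 7320)*(1029 - 8276))) = √(4608 + (√(-3 - 51) - (-9208 + 7320)*(1029 - 8276))) = √(4608 + (√(-54) - (-1888)*(-7247))) = √(4608 + (3*I*√6 - 1*13682336)) = √(4608 + (3*I*√6 - 13682336)) = √(4608 + (-13682336 + 3*I*√6)) = √(-13677728 + 3*I*√6)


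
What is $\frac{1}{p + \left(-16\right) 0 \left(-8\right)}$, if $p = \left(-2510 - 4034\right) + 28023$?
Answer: $\frac{1}{21479} \approx 4.6557 \cdot 10^{-5}$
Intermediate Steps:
$p = 21479$ ($p = -6544 + 28023 = 21479$)
$\frac{1}{p + \left(-16\right) 0 \left(-8\right)} = \frac{1}{21479 + \left(-16\right) 0 \left(-8\right)} = \frac{1}{21479 + 0 \left(-8\right)} = \frac{1}{21479 + 0} = \frac{1}{21479}$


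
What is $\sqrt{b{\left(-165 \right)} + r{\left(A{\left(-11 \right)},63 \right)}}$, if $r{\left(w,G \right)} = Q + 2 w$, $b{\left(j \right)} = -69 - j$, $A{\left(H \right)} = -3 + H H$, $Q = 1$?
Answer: $3 \sqrt{37} \approx 18.248$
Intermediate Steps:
$A{\left(H \right)} = -3 + H^{2}$
$r{\left(w,G \right)} = 1 + 2 w$
$\sqrt{b{\left(-165 \right)} + r{\left(A{\left(-11 \right)},63 \right)}} = \sqrt{\left(-69 - -165\right) + \left(1 + 2 \left(-3 + \left(-11\right)^{2}\right)\right)} = \sqrt{\left(-69 + 165\right) + \left(1 + 2 \left(-3 + 121\right)\right)} = \sqrt{96 + \left(1 + 2 \cdot 118\right)} = \sqrt{96 + \left(1 + 236\right)} = \sqrt{96 + 237} = \sqrt{333} = 3 \sqrt{37}$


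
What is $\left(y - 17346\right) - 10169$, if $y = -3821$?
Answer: $-31336$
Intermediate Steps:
$\left(y - 17346\right) - 10169 = \left(-3821 - 17346\right) - 10169 = -21167 - 10169 = -31336$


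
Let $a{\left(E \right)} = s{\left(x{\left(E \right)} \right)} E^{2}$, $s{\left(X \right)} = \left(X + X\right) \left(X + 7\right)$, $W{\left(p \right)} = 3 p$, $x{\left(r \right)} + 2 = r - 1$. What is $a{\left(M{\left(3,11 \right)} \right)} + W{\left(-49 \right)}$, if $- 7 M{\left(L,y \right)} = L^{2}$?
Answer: $- \frac{445287}{2401} \approx -185.46$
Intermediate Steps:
$x{\left(r \right)} = -3 + r$ ($x{\left(r \right)} = -2 + \left(r - 1\right) = -2 + \left(-1 + r\right) = -3 + r$)
$M{\left(L,y \right)} = - \frac{L^{2}}{7}$
$s{\left(X \right)} = 2 X \left(7 + X\right)$
$a{\left(E \right)} = 2 E^{2} \left(-3 + E\right) \left(4 + E\right)$ ($a{\left(E \right)} = 2 \left(-3 + E\right) \left(7 + \left(-3 + E\right)\right) E^{2} = 2 \left(-3 + E\right) \left(4 + E\right) E^{2} = 2 E^{2} \left(-3 + E\right) \left(4 + E\right)$)
$a{\left(M{\left(3,11 \right)} \right)} + W{\left(-49 \right)} = 2 \left(- \frac{3^{2}}{7}\right)^{2} \left(-3 - \frac{3^{2}}{7}\right) \left(4 - \frac{3^{2}}{7}\right) + 3 \left(-49\right) = 2 \left(\left(- \frac{1}{7}\right) 9\right)^{2} \left(-3 - \frac{9}{7}\right) \left(4 - \frac{9}{7}\right) - 147 = 2 \left(- \frac{9}{7}\right)^{2} \left(-3 - \frac{9}{7}\right) \left(4 - \frac{9}{7}\right) - 147 = 2 \cdot \frac{81}{49} \left(- \frac{30}{7}\right) \frac{19}{7} - 147 = - \frac{92340}{2401} - 147 = - \frac{445287}{2401}$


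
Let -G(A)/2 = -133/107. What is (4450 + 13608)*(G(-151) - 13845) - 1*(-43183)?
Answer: -26741968061/107 ≈ -2.4992e+8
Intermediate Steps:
G(A) = 266/107 (G(A) = -(-266)/107 = -2*(-133/107) = 266/107)
(4450 + 13608)*(G(-151) - 13845) - 1*(-43183) = (4450 + 13608)*(266/107 - 13845) - 1*(-43183) = 18058*(-1481149/107) + 43183 = -26746588642/107 + 43183 = -26741968061/107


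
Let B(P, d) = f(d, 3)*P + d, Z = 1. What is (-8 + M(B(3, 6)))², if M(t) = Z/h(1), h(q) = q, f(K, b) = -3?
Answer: 49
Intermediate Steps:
B(P, d) = d - 3*P (B(P, d) = -3*P + d = d - 3*P)
M(t) = 1 (M(t) = 1/1 = 1*1 = 1)
(-8 + M(B(3, 6)))² = (-8 + 1)² = (-7)² = 49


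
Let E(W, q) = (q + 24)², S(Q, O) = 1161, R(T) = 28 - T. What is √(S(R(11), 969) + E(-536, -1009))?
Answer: √971386 ≈ 985.59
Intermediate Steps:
E(W, q) = (24 + q)²
√(S(R(11), 969) + E(-536, -1009)) = √(1161 + (24 - 1009)²) = √(1161 + (-985)²) = √(1161 + 970225) = √971386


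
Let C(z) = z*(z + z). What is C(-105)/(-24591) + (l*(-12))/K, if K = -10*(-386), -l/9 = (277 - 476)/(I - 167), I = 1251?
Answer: -1104654783/1224936260 ≈ -0.90181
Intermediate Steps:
C(z) = 2*z**2 (C(z) = z*(2*z) = 2*z**2)
l = 1791/1084 (l = -9*(277 - 476)/(1251 - 167) = -(-1791)/1084 = -9*(-199/1084) = 1791/1084 ≈ 1.6522)
K = 3860
C(-105)/(-24591) + (l*(-12))/K = (2*(-105)**2)/(-24591) + ((1791/1084)*(-12))/3860 = (2*11025)*(-1/24591) - 5373/271*1/3860 = 22050*(-1/24591) - 5373/1046060 = -1050/1171 - 5373/1046060 = -1104654783/1224936260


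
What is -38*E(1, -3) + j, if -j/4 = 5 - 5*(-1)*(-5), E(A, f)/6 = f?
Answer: 764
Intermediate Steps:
E(A, f) = 6*f
j = 80 (j = -4*(5 - 5*(-1)*(-5)) = -4*(5 + 5*(-5)) = -4*(5 - 25) = -4*(-20) = 80)
-38*E(1, -3) + j = -228*(-3) + 80 = -38*(-18) + 80 = 684 + 80 = 764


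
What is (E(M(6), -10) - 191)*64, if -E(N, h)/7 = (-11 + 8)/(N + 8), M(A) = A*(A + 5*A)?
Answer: -12218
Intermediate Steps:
M(A) = 6*A² (M(A) = A*(6*A) = 6*A²)
E(N, h) = 21/(8 + N) (E(N, h) = -7*(-11 + 8)/(N + 8) = -(-21)/(8 + N) = 21/(8 + N))
(E(M(6), -10) - 191)*64 = (21/(8 + 6*6²) - 191)*64 = (21/(8 + 6*36) - 191)*64 = (21/(8 + 216) - 191)*64 = (21/224 - 191)*64 = (21*(1/224) - 191)*64 = (3/32 - 191)*64 = -6109/32*64 = -12218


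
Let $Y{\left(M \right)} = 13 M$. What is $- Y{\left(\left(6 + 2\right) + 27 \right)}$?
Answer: $-455$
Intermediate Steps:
$- Y{\left(\left(6 + 2\right) + 27 \right)} = - 13 \left(\left(6 + 2\right) + 27\right) = - 13 \left(8 + 27\right) = - 13 \cdot 35 = \left(-1\right) 455 = -455$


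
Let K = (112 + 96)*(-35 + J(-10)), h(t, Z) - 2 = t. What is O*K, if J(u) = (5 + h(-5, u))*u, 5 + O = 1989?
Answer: -22696960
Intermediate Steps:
O = 1984 (O = -5 + 1989 = 1984)
h(t, Z) = 2 + t
J(u) = 2*u (J(u) = (5 + (2 - 5))*u = (5 - 3)*u = 2*u)
K = -11440 (K = (112 + 96)*(-35 + 2*(-10)) = 208*(-35 - 20) = 208*(-55) = -11440)
O*K = 1984*(-11440) = -22696960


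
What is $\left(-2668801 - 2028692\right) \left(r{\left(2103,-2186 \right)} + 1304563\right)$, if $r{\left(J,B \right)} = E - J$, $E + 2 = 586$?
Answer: $-6121040068692$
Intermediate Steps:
$E = 584$ ($E = -2 + 586 = 584$)
$r{\left(J,B \right)} = 584 - J$
$\left(-2668801 - 2028692\right) \left(r{\left(2103,-2186 \right)} + 1304563\right) = \left(-2668801 - 2028692\right) \left(\left(584 - 2103\right) + 1304563\right) = - 4697493 \left(\left(584 - 2103\right) + 1304563\right) = - 4697493 \left(-1519 + 1304563\right) = \left(-4697493\right) 1303044 = -6121040068692$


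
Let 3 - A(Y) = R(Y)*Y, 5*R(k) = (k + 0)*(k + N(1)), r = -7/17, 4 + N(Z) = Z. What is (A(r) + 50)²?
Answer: 1702469115369/603439225 ≈ 2821.3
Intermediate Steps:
N(Z) = -4 + Z
r = -7/17 (r = -7*1/17 = -7/17 ≈ -0.41176)
R(k) = k*(-3 + k)/5 (R(k) = ((k + 0)*(k + (-4 + 1)))/5 = (k*(k - 3))/5 = (k*(-3 + k))/5 = k*(-3 + k)/5)
A(Y) = 3 - Y²*(-3 + Y)/5 (A(Y) = 3 - Y*(-3 + Y)/5*Y = 3 - Y²*(-3 + Y)/5)
(A(r) + 50)² = ((3 + (-7/17)²*(3 - 1*(-7/17))/5) + 50)² = ((3 + (⅕)*(49/289)*(3 + 7/17)) + 50)² = ((3 + (⅕)*(49/289)*(58/17)) + 50)² = ((3 + 2842/24565) + 50)² = (76537/24565 + 50)² = (1304787/24565)² = 1702469115369/603439225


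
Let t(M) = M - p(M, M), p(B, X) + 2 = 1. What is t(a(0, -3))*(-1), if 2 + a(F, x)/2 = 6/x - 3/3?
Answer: 9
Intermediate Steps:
p(B, X) = -1 (p(B, X) = -2 + 1 = -1)
a(F, x) = -6 + 12/x (a(F, x) = -4 + 2*(6/x - 3/3) = -4 + 2*(6/x - 3*⅓) = -4 + 2*(6/x - 1) = -4 + 2*(-1 + 6/x) = -4 + (-2 + 12/x) = -6 + 12/x)
t(M) = 1 + M (t(M) = M - 1*(-1) = M + 1 = 1 + M)
t(a(0, -3))*(-1) = (1 + (-6 + 12/(-3)))*(-1) = (1 + (-6 + 12*(-⅓)))*(-1) = (1 + (-6 - 4))*(-1) = (1 - 10)*(-1) = -9*(-1) = 9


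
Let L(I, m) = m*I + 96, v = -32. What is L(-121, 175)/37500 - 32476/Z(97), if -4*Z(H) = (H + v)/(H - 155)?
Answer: -56508514027/487500 ≈ -1.1591e+5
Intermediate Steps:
L(I, m) = 96 + I*m (L(I, m) = I*m + 96 = 96 + I*m)
Z(H) = -(-32 + H)/(4*(-155 + H)) (Z(H) = -(H - 32)/(4*(H - 155)) = -(-32 + H)/(4*(-155 + H)))
L(-121, 175)/37500 - 32476/Z(97) = (96 - 121*175)/37500 - 32476*4*(-155 + 97)/(32 - 1*97) = (96 - 21175)*(1/37500) - 32476*(-232/(32 - 97)) = -21079*1/37500 - 32476/((1/4)*(-1/58)*(-65)) = -21079/37500 - 32476/65/232 = -21079/37500 - 32476*232/65 = -21079/37500 - 7534432/65 = -56508514027/487500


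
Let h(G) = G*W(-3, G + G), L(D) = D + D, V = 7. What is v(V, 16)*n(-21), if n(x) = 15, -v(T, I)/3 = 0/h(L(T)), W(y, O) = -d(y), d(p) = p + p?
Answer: 0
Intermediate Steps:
d(p) = 2*p
W(y, O) = -2*y
L(D) = 2*D
h(G) = 6*G (h(G) = G*(-2*(-3)) = G*6 = 6*G)
v(T, I) = 0 (v(T, I) = -0/(6*(2*T)) = -0/(12*T) = -0*1/(12*T) = -3*0 = 0)
v(V, 16)*n(-21) = 0*15 = 0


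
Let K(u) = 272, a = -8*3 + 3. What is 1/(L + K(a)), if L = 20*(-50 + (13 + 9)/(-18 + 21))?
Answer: -3/1744 ≈ -0.0017202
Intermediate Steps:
a = -21 (a = -24 + 3 = -21)
L = -2560/3 (L = 20*(-50 + 22/3) = 20*(-128/3) = -2560/3 ≈ -853.33)
1/(L + K(a)) = 1/(-2560/3 + 272) = 1/(-1744/3) = -3/1744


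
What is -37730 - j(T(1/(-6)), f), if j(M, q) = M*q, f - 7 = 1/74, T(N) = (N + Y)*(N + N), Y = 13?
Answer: -16738799/444 ≈ -37700.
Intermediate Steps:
T(N) = 2*N*(13 + N) (T(N) = (N + 13)*(N + N) = (13 + N)*(2*N) = 2*N*(13 + N))
f = 519/74 (f = 7 + 1/74 = 519/74 ≈ 7.0135)
-37730 - j(T(1/(-6)), f) = -37730 - 2*(13 + 1/(-6))/(-6)*519/74 = -37730 - 2*(-⅙)*(13 - ⅙)*519/74 = -37730 - 2*(-⅙)*(77/6)*519/74 = -37730 - (-77)*519/(18*74) = -37730 - 1*(-13321/444) = -37730 + 13321/444 = -16738799/444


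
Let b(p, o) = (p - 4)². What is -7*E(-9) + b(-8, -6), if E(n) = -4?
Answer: 172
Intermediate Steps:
b(p, o) = (-4 + p)²
-7*E(-9) + b(-8, -6) = -7*(-4) + (-4 - 8)² = 28 + (-12)² = 28 + 144 = 172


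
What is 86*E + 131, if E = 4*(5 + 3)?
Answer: 2883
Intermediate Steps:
E = 32 (E = 4*8 = 32)
86*E + 131 = 86*32 + 131 = 2752 + 131 = 2883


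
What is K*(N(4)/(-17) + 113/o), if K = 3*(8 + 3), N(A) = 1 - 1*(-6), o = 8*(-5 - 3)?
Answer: -78177/1088 ≈ -71.854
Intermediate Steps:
o = -64 (o = 8*(-8) = -64)
N(A) = 7 (N(A) = 1 + 6 = 7)
K = 33 (K = 3*11 = 33)
K*(N(4)/(-17) + 113/o) = 33*(7/(-17) + 113/(-64)) = 33*(7*(-1/17) + 113*(-1/64)) = 33*(-7/17 - 113/64) = 33*(-2369/1088) = -78177/1088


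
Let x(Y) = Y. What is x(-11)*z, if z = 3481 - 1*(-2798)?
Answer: -69069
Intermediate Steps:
z = 6279 (z = 3481 + 2798 = 6279)
x(-11)*z = -11*6279 = -69069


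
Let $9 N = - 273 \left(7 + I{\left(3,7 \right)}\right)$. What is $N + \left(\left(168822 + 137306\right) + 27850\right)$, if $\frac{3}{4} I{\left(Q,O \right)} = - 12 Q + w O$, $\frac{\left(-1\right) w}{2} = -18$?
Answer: $\frac{975089}{3} \approx 3.2503 \cdot 10^{5}$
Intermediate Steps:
$w = 36$ ($w = \left(-2\right) \left(-18\right) = 36$)
$I{\left(Q,O \right)} = - 16 Q + 48 O$ ($I{\left(Q,O \right)} = \frac{4 \left(- 12 Q + 36 O\right)}{3} = - 16 Q + 48 O$)
$N = - \frac{26845}{3}$ ($N = \frac{\left(-273\right) \left(7 + \left(\left(-16\right) 3 + 48 \cdot 7\right)\right)}{9} = \frac{\left(-273\right) \left(7 + \left(-48 + 336\right)\right)}{9} = \frac{\left(-273\right) \left(7 + 288\right)}{9} = \frac{\left(-273\right) 295}{9} = \frac{1}{9} \left(-80535\right) = - \frac{26845}{3} \approx -8948.3$)
$N + \left(\left(168822 + 137306\right) + 27850\right) = - \frac{26845}{3} + \left(\left(168822 + 137306\right) + 27850\right) = - \frac{26845}{3} + \left(306128 + 27850\right) = - \frac{26845}{3} + 333978 = \frac{975089}{3}$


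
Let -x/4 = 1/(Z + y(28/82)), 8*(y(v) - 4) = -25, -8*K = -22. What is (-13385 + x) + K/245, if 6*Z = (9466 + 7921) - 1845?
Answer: -815751179701/60945220 ≈ -13385.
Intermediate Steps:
K = 11/4 (K = -1/8*(-22) = 11/4 ≈ 2.7500)
Z = 7771/3 (Z = ((9466 + 7921) - 1845)/6 = (17387 - 1845)/6 = (1/6)*15542 = 7771/3 ≈ 2590.3)
y(v) = 7/8 (y(v) = 4 + (1/8)*(-25) = 4 - 25/8 = 7/8)
x = -96/62189 (x = -4/(7771/3 + 7/8) = -4/62189/24 = -4*24/62189 = -96/62189 ≈ -0.0015437)
(-13385 + x) + K/245 = (-13385 - 96/62189) + (11/4)/245 = -832399861/62189 + (11/4)*(1/245) = -832399861/62189 + 11/980 = -815751179701/60945220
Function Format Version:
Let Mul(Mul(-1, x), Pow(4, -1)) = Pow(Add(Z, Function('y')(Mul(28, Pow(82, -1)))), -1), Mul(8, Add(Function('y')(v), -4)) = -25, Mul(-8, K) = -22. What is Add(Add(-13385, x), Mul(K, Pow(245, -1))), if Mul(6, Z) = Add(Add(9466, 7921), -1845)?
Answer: Rational(-815751179701, 60945220) ≈ -13385.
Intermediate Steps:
K = Rational(11, 4) (K = Mul(Rational(-1, 8), -22) = Rational(11, 4) ≈ 2.7500)
Z = Rational(7771, 3) (Z = Mul(Rational(1, 6), Add(Add(9466, 7921), -1845)) = Mul(Rational(1, 6), Add(17387, -1845)) = Mul(Rational(1, 6), 15542) = Rational(7771, 3) ≈ 2590.3)
Function('y')(v) = Rational(7, 8) (Function('y')(v) = Add(4, Mul(Rational(1, 8), -25)) = Add(4, Rational(-25, 8)) = Rational(7, 8))
x = Rational(-96, 62189) (x = Mul(-4, Pow(Add(Rational(7771, 3), Rational(7, 8)), -1)) = Mul(-4, Pow(Rational(62189, 24), -1)) = Mul(-4, Rational(24, 62189)) = Rational(-96, 62189) ≈ -0.0015437)
Add(Add(-13385, x), Mul(K, Pow(245, -1))) = Add(Add(-13385, Rational(-96, 62189)), Mul(Rational(11, 4), Pow(245, -1))) = Add(Rational(-832399861, 62189), Mul(Rational(11, 4), Rational(1, 245))) = Add(Rational(-832399861, 62189), Rational(11, 980)) = Rational(-815751179701, 60945220)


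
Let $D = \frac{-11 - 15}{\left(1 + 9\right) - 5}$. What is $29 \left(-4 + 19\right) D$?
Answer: $-2262$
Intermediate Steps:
$D = - \frac{26}{5}$ ($D = - \frac{26}{10 - 5} = - \frac{26}{5} \approx -5.2$)
$29 \left(-4 + 19\right) D = 29 \left(-4 + 19\right) \left(- \frac{26}{5}\right) = 29 \cdot 15 \left(- \frac{26}{5}\right) = 435 \left(- \frac{26}{5}\right) = -2262$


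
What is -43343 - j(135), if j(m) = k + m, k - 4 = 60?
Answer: -43542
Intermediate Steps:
k = 64 (k = 4 + 60 = 64)
j(m) = 64 + m
-43343 - j(135) = -43343 - (64 + 135) = -43343 - 1*199 = -43343 - 199 = -43542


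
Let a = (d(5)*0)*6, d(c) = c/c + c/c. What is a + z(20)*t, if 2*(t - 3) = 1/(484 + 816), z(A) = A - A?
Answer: 0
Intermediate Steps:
d(c) = 2 (d(c) = 1 + 1 = 2)
z(A) = 0
t = 7801/2600 (t = 3 + 1/(2*(484 + 816)) = 3 + (½)/1300 = 3 + (½)*(1/1300) = 3 + 1/2600 = 7801/2600 ≈ 3.0004)
a = 0 (a = (2*0)*6 = 0*6 = 0)
a + z(20)*t = 0 + 0*(7801/2600) = 0 + 0 = 0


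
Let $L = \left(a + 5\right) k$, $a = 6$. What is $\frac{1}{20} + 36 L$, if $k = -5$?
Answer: $- \frac{39599}{20} \approx -1979.9$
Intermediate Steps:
$L = -55$ ($L = \left(6 + 5\right) \left(-5\right) = 11 \left(-5\right) = -55$)
$\frac{1}{20} + 36 L = \frac{1}{20} + 36 \left(-55\right) = \frac{1}{20} - 1980 = - \frac{39599}{20}$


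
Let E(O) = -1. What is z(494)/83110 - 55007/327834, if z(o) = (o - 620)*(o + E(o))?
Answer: -12468012091/13623141870 ≈ -0.91521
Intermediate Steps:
z(o) = (-1 + o)*(-620 + o) (z(o) = (o - 620)*(o - 1) = (-620 + o)*(-1 + o) = (-1 + o)*(-620 + o))
z(494)/83110 - 55007/327834 = (620 + 494² - 621*494)/83110 - 55007/327834 = (620 + 244036 - 306774)*(1/83110) - 55007*1/327834 = -62118*1/83110 - 55007/327834 = -31059/41555 - 55007/327834 = -12468012091/13623141870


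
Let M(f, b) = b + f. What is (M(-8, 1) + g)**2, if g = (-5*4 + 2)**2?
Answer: 100489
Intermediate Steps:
g = 324 (g = (-20 + 2)**2 = (-18)**2 = 324)
(M(-8, 1) + g)**2 = ((1 - 8) + 324)**2 = (-7 + 324)**2 = 317**2 = 100489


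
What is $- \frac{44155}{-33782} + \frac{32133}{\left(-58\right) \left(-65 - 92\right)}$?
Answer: $\frac{371898109}{76904723} \approx 4.8358$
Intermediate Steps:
$- \frac{44155}{-33782} + \frac{32133}{\left(-58\right) \left(-65 - 92\right)} = \left(-44155\right) \left(- \frac{1}{33782}\right) + \frac{32133}{\left(-58\right) \left(-157\right)} = \frac{44155}{33782} + \frac{32133}{9106} = \frac{371898109}{76904723}$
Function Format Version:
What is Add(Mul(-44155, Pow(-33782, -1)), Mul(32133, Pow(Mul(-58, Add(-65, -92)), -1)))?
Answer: Rational(371898109, 76904723) ≈ 4.8358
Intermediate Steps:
Add(Mul(-44155, Pow(-33782, -1)), Mul(32133, Pow(Mul(-58, Add(-65, -92)), -1))) = Add(Mul(-44155, Rational(-1, 33782)), Mul(32133, Pow(Mul(-58, -157), -1))) = Add(Rational(44155, 33782), Mul(32133, Pow(9106, -1))) = Add(Rational(44155, 33782), Mul(32133, Rational(1, 9106))) = Add(Rational(44155, 33782), Rational(32133, 9106)) = Rational(371898109, 76904723)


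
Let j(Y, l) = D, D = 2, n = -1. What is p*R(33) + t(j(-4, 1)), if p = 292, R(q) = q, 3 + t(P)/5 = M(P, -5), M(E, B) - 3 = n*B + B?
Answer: 9636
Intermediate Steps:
j(Y, l) = 2
M(E, B) = 3 (M(E, B) = 3 + (-B + B) = 3 + 0 = 3)
t(P) = 0 (t(P) = -15 + 5*3 = -15 + 15 = 0)
p*R(33) + t(j(-4, 1)) = 292*33 + 0 = 9636 + 0 = 9636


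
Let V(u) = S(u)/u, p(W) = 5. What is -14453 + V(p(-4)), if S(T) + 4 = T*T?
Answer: -72244/5 ≈ -14449.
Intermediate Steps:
S(T) = -4 + T² (S(T) = -4 + T*T = -4 + T²)
V(u) = (-4 + u²)/u
-14453 + V(p(-4)) = -14453 + (5 - 4/5) = -14453 + (5 - 4*⅕) = -14453 + (5 - ⅘) = -14453 + 21/5 = -72244/5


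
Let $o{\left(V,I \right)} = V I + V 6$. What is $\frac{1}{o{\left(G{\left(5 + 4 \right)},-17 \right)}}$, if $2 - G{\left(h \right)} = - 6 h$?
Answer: $- \frac{1}{616} \approx -0.0016234$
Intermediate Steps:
$G{\left(h \right)} = 2 + 6 h$ ($G{\left(h \right)} = 2 - - 6 h = 2 + 6 h$)
$o{\left(V,I \right)} = 6 V + I V$ ($o{\left(V,I \right)} = I V + 6 V = 6 V + I V$)
$\frac{1}{o{\left(G{\left(5 + 4 \right)},-17 \right)}} = \frac{1}{\left(2 + 6 \left(5 + 4\right)\right) \left(6 - 17\right)} = \frac{1}{\left(2 + 6 \cdot 9\right) \left(-11\right)} = \frac{1}{\left(2 + 54\right) \left(-11\right)} = \frac{1}{56 \left(-11\right)} = \frac{1}{-616} = - \frac{1}{616}$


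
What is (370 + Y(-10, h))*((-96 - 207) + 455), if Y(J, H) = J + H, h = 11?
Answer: 56392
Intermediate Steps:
Y(J, H) = H + J
(370 + Y(-10, h))*((-96 - 207) + 455) = (370 + (11 - 10))*((-96 - 207) + 455) = (370 + 1)*(-303 + 455) = 371*152 = 56392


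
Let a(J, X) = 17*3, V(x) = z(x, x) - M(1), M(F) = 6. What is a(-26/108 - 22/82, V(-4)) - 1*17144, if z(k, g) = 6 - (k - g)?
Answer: -17093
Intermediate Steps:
z(k, g) = 6 + g - k (z(k, g) = 6 + (g - k) = 6 + g - k)
V(x) = 0 (V(x) = (6 + x - x) - 1*6 = 6 - 6 = 0)
a(J, X) = 51
a(-26/108 - 22/82, V(-4)) - 1*17144 = 51 - 1*17144 = 51 - 17144 = -17093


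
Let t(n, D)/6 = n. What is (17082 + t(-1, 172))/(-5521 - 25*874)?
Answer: -17076/27371 ≈ -0.62387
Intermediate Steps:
t(n, D) = 6*n
(17082 + t(-1, 172))/(-5521 - 25*874) = (17082 + 6*(-1))/(-5521 - 25*874) = (17082 - 6)/(-5521 - 21850) = 17076/(-27371) = 17076*(-1/27371) = -17076/27371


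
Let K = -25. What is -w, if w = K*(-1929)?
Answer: -48225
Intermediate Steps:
w = 48225 (w = -25*(-1929) = 48225)
-w = -1*48225 = -48225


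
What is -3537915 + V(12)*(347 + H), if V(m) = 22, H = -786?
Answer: -3547573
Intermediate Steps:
-3537915 + V(12)*(347 + H) = -3537915 + 22*(347 - 786) = -3537915 + 22*(-439) = -3537915 - 9658 = -3547573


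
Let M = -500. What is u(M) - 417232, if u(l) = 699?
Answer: -416533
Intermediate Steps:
u(M) - 417232 = 699 - 417232 = -416533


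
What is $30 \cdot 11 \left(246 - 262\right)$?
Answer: $-5280$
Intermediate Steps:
$30 \cdot 11 \left(246 - 262\right) = 330 \left(-16\right) = -5280$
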